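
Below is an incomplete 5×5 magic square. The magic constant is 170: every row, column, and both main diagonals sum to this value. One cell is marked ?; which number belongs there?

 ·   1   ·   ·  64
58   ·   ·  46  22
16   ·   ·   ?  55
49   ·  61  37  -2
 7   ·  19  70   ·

The remaining cell in row 4 is (4,2) = 170 − 145 = 25.
The remaining cell in column 1 is (1,1) = 170 − 130 = 40.
Column 5 needs 170; the known cells sum to 139, so (5,5) = 31.
Anti-diagonal must total 170; the given cells sum to 142, so (3,3) = 28.
Using row 5: 7 + 19 + 70 + 31 + ? → (5,2) = 170 − 127 = 43.
The remaining cell in main diagonal is (2,2) = 170 − 136 = 34.
Using row 2: 58 + 34 + 46 + 22 + ? → (2,3) = 170 − 160 = 10.
Column 2 must total 170; the given cells sum to 103, so (3,2) = 67.
The remaining cell in column 3 is (1,3) = 170 − 118 = 52.
Using row 1: 40 + 1 + 52 + 64 + ? → (1,4) = 170 − 157 = 13.
Row 3 must total 170; the given cells sum to 166, so (3,4) = 4.

4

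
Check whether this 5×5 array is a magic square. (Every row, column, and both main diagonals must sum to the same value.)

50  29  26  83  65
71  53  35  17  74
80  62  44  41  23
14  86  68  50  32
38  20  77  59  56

No — row 2 sums to 250 but column 1 sums to 253.

Row 1: 50 + 29 + 26 + 83 + 65 = 253.
Row 2: 71 + 53 + 35 + 17 + 74 = 250.
Row 3: 80 + 62 + 44 + 41 + 23 = 250.
Row 4: 14 + 86 + 68 + 50 + 32 = 250.
Row 5: 38 + 20 + 77 + 59 + 56 = 250.
Column 1: 50 + 71 + 80 + 14 + 38 = 253.
Column 2: 29 + 53 + 62 + 86 + 20 = 250.
Column 3: 26 + 35 + 44 + 68 + 77 = 250.
Column 4: 83 + 17 + 41 + 50 + 59 = 250.
Column 5: 65 + 74 + 23 + 32 + 56 = 250.
Main diagonal: 50 + 53 + 44 + 50 + 56 = 253.
Anti-diagonal: 65 + 17 + 44 + 86 + 38 = 250.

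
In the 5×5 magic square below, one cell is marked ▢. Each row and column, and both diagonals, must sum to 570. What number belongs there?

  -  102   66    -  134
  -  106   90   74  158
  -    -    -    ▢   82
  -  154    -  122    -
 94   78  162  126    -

98

The remaining cell in row 2 is (2,1) = 570 − 428 = 142.
Row 5: 94 + 78 + 162 + 126 + ? = 570, so (5,5) = 110.
Column 2: 102 + 106 + 154 + 78 + ? = 570, so (3,2) = 130.
The remaining cell in column 5 is (4,5) = 570 − 484 = 86.
From anti-diagonal, 570 − (134 + 74 + 154 + 94) gives (3,3) = 114.
Using column 3: 66 + 90 + 114 + 162 + ? → (4,3) = 570 − 432 = 138.
Main diagonal: 106 + 114 + 122 + 110 + ? = 570, so (1,1) = 118.
Using row 1: 118 + 102 + 66 + 134 + ? → (1,4) = 570 − 420 = 150.
The remaining cell in row 4 is (4,1) = 570 − 500 = 70.
Column 1 must total 570; the given cells sum to 424, so (3,1) = 146.
Column 4 needs 570; the known cells sum to 472, so (3,4) = 98.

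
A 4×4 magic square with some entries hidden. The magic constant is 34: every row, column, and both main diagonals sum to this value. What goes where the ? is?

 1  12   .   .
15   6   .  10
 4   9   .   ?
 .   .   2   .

Using row 2: 15 + 6 + 10 + ? → (2,3) = 34 − 31 = 3.
Column 1: 1 + 15 + 4 + ? = 34, so (4,1) = 14.
Using column 2: 12 + 6 + 9 + ? → (4,2) = 34 − 27 = 7.
From anti-diagonal, 34 − (3 + 9 + 14) gives (1,4) = 8.
Row 1 must total 34; the given cells sum to 21, so (1,3) = 13.
Row 4: 14 + 7 + 2 + ? = 34, so (4,4) = 11.
From column 3, 34 − (13 + 3 + 2) gives (3,3) = 16.
The remaining cell in column 4 is (3,4) = 34 − 29 = 5.

5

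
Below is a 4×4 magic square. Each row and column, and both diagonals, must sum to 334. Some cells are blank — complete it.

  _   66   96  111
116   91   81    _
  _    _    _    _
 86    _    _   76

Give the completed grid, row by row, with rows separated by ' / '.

Using row 1: 66 + 96 + 111 + ? → (1,1) = 334 − 273 = 61.
From row 2, 334 − (116 + 91 + 81) gives (2,4) = 46.
From column 1, 334 − (61 + 116 + 86) gives (3,1) = 71.
Column 4 needs 334; the known cells sum to 233, so (3,4) = 101.
Main diagonal needs 334; the known cells sum to 228, so (3,3) = 106.
From anti-diagonal, 334 − (111 + 81 + 86) gives (3,2) = 56.
Column 2 needs 334; the known cells sum to 213, so (4,2) = 121.
From column 3, 334 − (96 + 81 + 106) gives (4,3) = 51.

61 66 96 111 / 116 91 81 46 / 71 56 106 101 / 86 121 51 76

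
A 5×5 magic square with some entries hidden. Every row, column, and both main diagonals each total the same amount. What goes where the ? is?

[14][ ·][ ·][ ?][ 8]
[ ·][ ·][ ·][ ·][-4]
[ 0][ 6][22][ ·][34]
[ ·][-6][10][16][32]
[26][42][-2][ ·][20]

2

Column 5 is complete and sums to 90; that is the magic constant.
Row 3 must total 90; the given cells sum to 62, so (3,4) = 28.
From row 4, 90 − (-6 + 10 + 16 + 32) gives (4,1) = 38.
Row 5 must total 90; the given cells sum to 86, so (5,4) = 4.
The remaining cell in column 1 is (2,1) = 90 − 78 = 12.
Using main diagonal: 14 + 22 + 16 + 20 + ? → (2,2) = 90 − 72 = 18.
Anti-diagonal needs 90; the known cells sum to 50, so (2,4) = 40.
Row 2 needs 90; the known cells sum to 66, so (2,3) = 24.
The remaining cell in column 2 is (1,2) = 90 − 60 = 30.
Column 3: 24 + 22 + 10 + (-2) + ? = 90, so (1,3) = 36.
Column 4: 40 + 28 + 16 + 4 + ? = 90, so (1,4) = 2.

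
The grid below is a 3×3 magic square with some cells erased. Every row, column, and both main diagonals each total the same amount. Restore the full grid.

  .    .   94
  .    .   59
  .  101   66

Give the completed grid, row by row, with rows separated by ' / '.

Column 3 is already complete: 94 + 59 + 66 = 219, so that is the magic constant.
Row 3 needs 219; the known cells sum to 167, so (3,1) = 52.
Anti-diagonal needs 219; the known cells sum to 146, so (2,2) = 73.
Row 2 must total 219; the given cells sum to 132, so (2,1) = 87.
Using column 1: 87 + 52 + ? → (1,1) = 219 − 139 = 80.
Column 2 needs 219; the known cells sum to 174, so (1,2) = 45.

80 45 94 / 87 73 59 / 52 101 66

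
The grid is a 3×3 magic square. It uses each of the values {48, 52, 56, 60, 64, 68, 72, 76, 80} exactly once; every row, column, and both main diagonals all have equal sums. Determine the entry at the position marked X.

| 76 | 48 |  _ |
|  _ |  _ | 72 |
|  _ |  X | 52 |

80

The 9 entries sum to 576, so each line sums to 576/3 = 192.
Row 1 must total 192; the given cells sum to 124, so (1,3) = 68.
Main diagonal needs 192; the known cells sum to 128, so (2,2) = 64.
Anti-diagonal must total 192; the given cells sum to 132, so (3,1) = 60.
Row 2 must total 192; the given cells sum to 136, so (2,1) = 56.
From row 3, 192 − (60 + 52) gives (3,2) = 80.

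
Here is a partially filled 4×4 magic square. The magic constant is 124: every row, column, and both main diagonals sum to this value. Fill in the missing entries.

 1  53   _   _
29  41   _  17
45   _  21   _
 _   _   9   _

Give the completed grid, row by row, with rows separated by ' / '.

1 53 57 13 / 29 41 37 17 / 45 25 21 33 / 49 5 9 61

The remaining cell in row 2 is (2,3) = 124 − 87 = 37.
Column 1 must total 124; the given cells sum to 75, so (4,1) = 49.
Column 3 needs 124; the known cells sum to 67, so (1,3) = 57.
From main diagonal, 124 − (1 + 41 + 21) gives (4,4) = 61.
Row 1 must total 124; the given cells sum to 111, so (1,4) = 13.
From row 4, 124 − (49 + 9 + 61) gives (4,2) = 5.
Column 2: 53 + 41 + 5 + ? = 124, so (3,2) = 25.
From column 4, 124 − (13 + 17 + 61) gives (3,4) = 33.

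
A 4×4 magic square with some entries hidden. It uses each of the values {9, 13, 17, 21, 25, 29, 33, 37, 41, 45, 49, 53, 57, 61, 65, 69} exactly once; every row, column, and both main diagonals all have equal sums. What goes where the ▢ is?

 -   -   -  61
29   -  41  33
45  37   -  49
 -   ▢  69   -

The 16 entries sum to 624, so each line sums to 624/4 = 156.
Row 2 needs 156; the known cells sum to 103, so (2,2) = 53.
Row 3: 45 + 37 + 49 + ? = 156, so (3,3) = 25.
Column 3 needs 156; the known cells sum to 135, so (1,3) = 21.
Column 4: 61 + 33 + 49 + ? = 156, so (4,4) = 13.
The remaining cell in main diagonal is (1,1) = 156 − 91 = 65.
Using anti-diagonal: 61 + 41 + 37 + ? → (4,1) = 156 − 139 = 17.
Row 1 must total 156; the given cells sum to 147, so (1,2) = 9.
Row 4: 17 + 69 + 13 + ? = 156, so (4,2) = 57.

57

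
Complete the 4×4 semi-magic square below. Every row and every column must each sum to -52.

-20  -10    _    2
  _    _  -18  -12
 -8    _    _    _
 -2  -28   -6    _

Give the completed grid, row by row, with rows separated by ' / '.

-20 -10 -24 2 / -22 0 -18 -12 / -8 -14 -4 -26 / -2 -28 -6 -16

Row 1: -20 + (-10) + 2 + ? = -52, so (1,3) = -24.
From row 4, -52 − (-2 + (-28) + (-6)) gives (4,4) = -16.
Column 1 must total -52; the given cells sum to -30, so (2,1) = -22.
From column 3, -52 − (-24 + (-18) + (-6)) gives (3,3) = -4.
Using column 4: 2 + (-12) + (-16) + ? → (3,4) = -52 − (-26) = -26.
Row 2: -22 + (-18) + (-12) + ? = -52, so (2,2) = 0.
Using row 3: -8 + (-4) + (-26) + ? → (3,2) = -52 − (-38) = -14.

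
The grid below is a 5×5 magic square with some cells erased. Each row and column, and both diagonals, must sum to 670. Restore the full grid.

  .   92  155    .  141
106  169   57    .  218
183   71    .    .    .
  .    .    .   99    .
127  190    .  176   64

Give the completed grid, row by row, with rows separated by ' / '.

204 92 155 78 141 / 106 169 57 120 218 / 183 71 134 197 85 / 50 148 211 99 162 / 127 190 113 176 64

Using row 2: 106 + 169 + 57 + 218 + ? → (2,4) = 670 − 550 = 120.
Using row 5: 127 + 190 + 176 + 64 + ? → (5,3) = 670 − 557 = 113.
From column 2, 670 − (92 + 169 + 71 + 190) gives (4,2) = 148.
From anti-diagonal, 670 − (141 + 120 + 148 + 127) gives (3,3) = 134.
Column 3 must total 670; the given cells sum to 459, so (4,3) = 211.
Using main diagonal: 169 + 134 + 99 + 64 + ? → (1,1) = 670 − 466 = 204.
From row 1, 670 − (204 + 92 + 155 + 141) gives (1,4) = 78.
Using column 1: 204 + 106 + 183 + 127 + ? → (4,1) = 670 − 620 = 50.
Column 4 needs 670; the known cells sum to 473, so (3,4) = 197.
Using row 3: 183 + 71 + 134 + 197 + ? → (3,5) = 670 − 585 = 85.
Row 4 needs 670; the known cells sum to 508, so (4,5) = 162.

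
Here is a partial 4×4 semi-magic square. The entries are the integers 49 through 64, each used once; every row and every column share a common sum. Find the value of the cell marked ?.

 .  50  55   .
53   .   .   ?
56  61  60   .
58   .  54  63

52

The entries are 49 through 64, which sum to 904, so each line sums to 904/4 = 226.
From row 3, 226 − (56 + 61 + 60) gives (3,4) = 49.
Row 4: 58 + 54 + 63 + ? = 226, so (4,2) = 51.
The remaining cell in column 1 is (1,1) = 226 − 167 = 59.
Column 2 needs 226; the known cells sum to 162, so (2,2) = 64.
The remaining cell in column 3 is (2,3) = 226 − 169 = 57.
Using row 1: 59 + 50 + 55 + ? → (1,4) = 226 − 164 = 62.
From row 2, 226 − (53 + 64 + 57) gives (2,4) = 52.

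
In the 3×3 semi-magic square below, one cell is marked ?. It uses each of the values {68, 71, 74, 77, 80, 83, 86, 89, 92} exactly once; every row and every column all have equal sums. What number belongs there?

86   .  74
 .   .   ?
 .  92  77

The 9 entries sum to 720, so each line sums to 720/3 = 240.
The remaining cell in row 1 is (1,2) = 240 − 160 = 80.
Row 3 must total 240; the given cells sum to 169, so (3,1) = 71.
Column 1 needs 240; the known cells sum to 157, so (2,1) = 83.
Column 2: 80 + 92 + ? = 240, so (2,2) = 68.
Column 3 needs 240; the known cells sum to 151, so (2,3) = 89.

89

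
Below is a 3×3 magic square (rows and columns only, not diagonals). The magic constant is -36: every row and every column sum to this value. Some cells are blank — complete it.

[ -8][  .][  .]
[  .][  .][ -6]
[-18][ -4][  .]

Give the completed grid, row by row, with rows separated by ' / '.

-8 -12 -16 / -10 -20 -6 / -18 -4 -14

From row 3, -36 − (-18 + (-4)) gives (3,3) = -14.
Column 1 must total -36; the given cells sum to -26, so (2,1) = -10.
Using column 3: -6 + (-14) + ? → (1,3) = -36 − (-20) = -16.
Row 1 needs -36; the known cells sum to -24, so (1,2) = -12.
Row 2: -10 + (-6) + ? = -36, so (2,2) = -20.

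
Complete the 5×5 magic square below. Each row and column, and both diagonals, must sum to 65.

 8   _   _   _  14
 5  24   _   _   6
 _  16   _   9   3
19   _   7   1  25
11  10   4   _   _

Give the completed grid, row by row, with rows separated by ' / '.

8 2 21 20 14 / 5 24 18 12 6 / 22 16 15 9 3 / 19 13 7 1 25 / 11 10 4 23 17

Row 4 needs 65; the known cells sum to 52, so (4,2) = 13.
The remaining cell in column 1 is (3,1) = 65 − 43 = 22.
Column 2: 24 + 16 + 13 + 10 + ? = 65, so (1,2) = 2.
Column 5 must total 65; the given cells sum to 48, so (5,5) = 17.
Main diagonal must total 65; the given cells sum to 50, so (3,3) = 15.
Anti-diagonal needs 65; the known cells sum to 53, so (2,4) = 12.
The remaining cell in row 2 is (2,3) = 65 − 47 = 18.
From row 5, 65 − (11 + 10 + 4 + 17) gives (5,4) = 23.
The remaining cell in column 3 is (1,3) = 65 − 44 = 21.
The remaining cell in column 4 is (1,4) = 65 − 45 = 20.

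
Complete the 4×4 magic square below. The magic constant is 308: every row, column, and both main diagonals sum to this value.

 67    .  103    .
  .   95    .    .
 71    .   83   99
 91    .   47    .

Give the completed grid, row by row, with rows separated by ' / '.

67 51 103 87 / 79 95 75 59 / 71 55 83 99 / 91 107 47 63

The remaining cell in row 3 is (3,2) = 308 − 253 = 55.
Column 1 needs 308; the known cells sum to 229, so (2,1) = 79.
Using column 3: 103 + 83 + 47 + ? → (2,3) = 308 − 233 = 75.
Main diagonal: 67 + 95 + 83 + ? = 308, so (4,4) = 63.
Anti-diagonal needs 308; the known cells sum to 221, so (1,4) = 87.
Row 1 needs 308; the known cells sum to 257, so (1,2) = 51.
Row 2 must total 308; the given cells sum to 249, so (2,4) = 59.
Row 4 needs 308; the known cells sum to 201, so (4,2) = 107.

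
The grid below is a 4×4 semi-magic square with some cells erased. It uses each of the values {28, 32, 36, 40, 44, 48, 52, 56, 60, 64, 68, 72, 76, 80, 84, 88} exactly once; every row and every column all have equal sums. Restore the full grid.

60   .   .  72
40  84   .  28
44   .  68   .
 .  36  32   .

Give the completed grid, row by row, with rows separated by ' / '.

60 48 52 72 / 40 84 80 28 / 44 64 68 56 / 88 36 32 76

The 16 entries sum to 928, so each line sums to 928/4 = 232.
Using row 2: 40 + 84 + 28 + ? → (2,3) = 232 − 152 = 80.
Using column 1: 60 + 40 + 44 + ? → (4,1) = 232 − 144 = 88.
The remaining cell in column 3 is (1,3) = 232 − 180 = 52.
The remaining cell in row 1 is (1,2) = 232 − 184 = 48.
Row 4 must total 232; the given cells sum to 156, so (4,4) = 76.
Column 2: 48 + 84 + 36 + ? = 232, so (3,2) = 64.
Column 4: 72 + 28 + 76 + ? = 232, so (3,4) = 56.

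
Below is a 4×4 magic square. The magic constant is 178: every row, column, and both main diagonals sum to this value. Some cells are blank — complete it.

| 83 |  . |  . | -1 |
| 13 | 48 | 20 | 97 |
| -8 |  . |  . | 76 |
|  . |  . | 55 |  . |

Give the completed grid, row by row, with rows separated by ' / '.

83 34 62 -1 / 13 48 20 97 / -8 69 41 76 / 90 27 55 6

From column 1, 178 − (83 + 13 + (-8)) gives (4,1) = 90.
The remaining cell in column 4 is (4,4) = 178 − 172 = 6.
Using main diagonal: 83 + 48 + 6 + ? → (3,3) = 178 − 137 = 41.
From anti-diagonal, 178 − (-1 + 20 + 90) gives (3,2) = 69.
Row 4: 90 + 55 + 6 + ? = 178, so (4,2) = 27.
The remaining cell in column 2 is (1,2) = 178 − 144 = 34.
Column 3: 20 + 41 + 55 + ? = 178, so (1,3) = 62.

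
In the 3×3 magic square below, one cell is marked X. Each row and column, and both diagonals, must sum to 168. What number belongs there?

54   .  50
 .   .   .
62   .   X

58

The remaining cell in row 1 is (1,2) = 168 − 104 = 64.
Column 1 needs 168; the known cells sum to 116, so (2,1) = 52.
Anti-diagonal needs 168; the known cells sum to 112, so (2,2) = 56.
Using row 2: 52 + 56 + ? → (2,3) = 168 − 108 = 60.
Using column 2: 64 + 56 + ? → (3,2) = 168 − 120 = 48.
From column 3, 168 − (50 + 60) gives (3,3) = 58.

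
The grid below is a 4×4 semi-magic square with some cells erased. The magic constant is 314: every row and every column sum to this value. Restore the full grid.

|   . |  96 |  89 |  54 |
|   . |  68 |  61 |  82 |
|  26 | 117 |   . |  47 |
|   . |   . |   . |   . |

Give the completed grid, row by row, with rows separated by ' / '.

75 96 89 54 / 103 68 61 82 / 26 117 124 47 / 110 33 40 131

The remaining cell in row 1 is (1,1) = 314 − 239 = 75.
Row 2 needs 314; the known cells sum to 211, so (2,1) = 103.
Row 3: 26 + 117 + 47 + ? = 314, so (3,3) = 124.
Column 1 must total 314; the given cells sum to 204, so (4,1) = 110.
Column 2: 96 + 68 + 117 + ? = 314, so (4,2) = 33.
From column 3, 314 − (89 + 61 + 124) gives (4,3) = 40.
From column 4, 314 − (54 + 82 + 47) gives (4,4) = 131.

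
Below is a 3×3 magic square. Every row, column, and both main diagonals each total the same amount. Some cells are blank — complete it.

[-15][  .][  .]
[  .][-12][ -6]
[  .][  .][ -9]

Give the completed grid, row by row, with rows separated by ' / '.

-15 0 -21 / -18 -12 -6 / -3 -24 -9

Main diagonal is already complete: -15 + -12 + -9 = -36, so that is the magic constant.
From row 2, -36 − (-12 + (-6)) gives (2,1) = -18.
The remaining cell in column 1 is (3,1) = -36 − (-33) = -3.
Column 3: -6 + (-9) + ? = -36, so (1,3) = -21.
Row 1 must total -36; the given cells sum to -36, so (1,2) = 0.
Using row 3: -3 + (-9) + ? → (3,2) = -36 − (-12) = -24.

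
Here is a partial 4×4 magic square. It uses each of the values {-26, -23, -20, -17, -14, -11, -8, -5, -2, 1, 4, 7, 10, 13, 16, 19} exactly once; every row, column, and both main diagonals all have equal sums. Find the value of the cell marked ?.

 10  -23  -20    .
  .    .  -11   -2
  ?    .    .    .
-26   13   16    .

The 16 entries sum to -56, so each line sums to -56/4 = -14.
Row 1: 10 + (-23) + (-20) + ? = -14, so (1,4) = 19.
Using row 4: -26 + 13 + 16 + ? → (4,4) = -14 − 3 = -17.
From column 3, -14 − (-20 + (-11) + 16) gives (3,3) = 1.
Column 4 needs -14; the known cells sum to 0, so (3,4) = -14.
From main diagonal, -14 − (10 + 1 + (-17)) gives (2,2) = -8.
The remaining cell in anti-diagonal is (3,2) = -14 − (-18) = 4.
Row 2: -8 + (-11) + (-2) + ? = -14, so (2,1) = 7.
Row 3: 4 + 1 + (-14) + ? = -14, so (3,1) = -5.

-5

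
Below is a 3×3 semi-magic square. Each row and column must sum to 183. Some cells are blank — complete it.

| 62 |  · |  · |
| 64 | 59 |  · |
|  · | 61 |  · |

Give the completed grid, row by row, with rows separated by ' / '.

62 63 58 / 64 59 60 / 57 61 65

Using row 2: 64 + 59 + ? → (2,3) = 183 − 123 = 60.
The remaining cell in column 1 is (3,1) = 183 − 126 = 57.
Column 2: 59 + 61 + ? = 183, so (1,2) = 63.
Row 1 must total 183; the given cells sum to 125, so (1,3) = 58.
Row 3: 57 + 61 + ? = 183, so (3,3) = 65.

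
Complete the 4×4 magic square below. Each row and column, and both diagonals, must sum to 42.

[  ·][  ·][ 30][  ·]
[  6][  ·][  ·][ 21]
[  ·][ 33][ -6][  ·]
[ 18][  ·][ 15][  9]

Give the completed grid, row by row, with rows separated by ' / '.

27 -3 30 -12 / 6 12 3 21 / -9 33 -6 24 / 18 0 15 9

The remaining cell in row 4 is (4,2) = 42 − 42 = 0.
Column 3 must total 42; the given cells sum to 39, so (2,3) = 3.
Anti-diagonal: 3 + 33 + 18 + ? = 42, so (1,4) = -12.
From row 2, 42 − (6 + 3 + 21) gives (2,2) = 12.
Using column 2: 12 + 33 + 0 + ? → (1,2) = 42 − 45 = -3.
Column 4 must total 42; the given cells sum to 18, so (3,4) = 24.
Main diagonal: 12 + (-6) + 9 + ? = 42, so (1,1) = 27.
Row 3 needs 42; the known cells sum to 51, so (3,1) = -9.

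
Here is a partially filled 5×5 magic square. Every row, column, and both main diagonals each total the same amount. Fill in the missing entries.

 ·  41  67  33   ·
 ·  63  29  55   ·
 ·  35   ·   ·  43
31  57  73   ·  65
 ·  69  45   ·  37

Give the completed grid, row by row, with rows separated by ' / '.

Column 2 is already complete: 41 + 63 + 35 + 57 + 69 = 265, so that is the magic constant.
The remaining cell in row 4 is (4,4) = 265 − 226 = 39.
From column 3, 265 − (67 + 29 + 73 + 45) gives (3,3) = 51.
From main diagonal, 265 − (63 + 51 + 39 + 37) gives (1,1) = 75.
From row 1, 265 − (75 + 41 + 67 + 33) gives (1,5) = 49.
Column 5: 49 + 43 + 65 + 37 + ? = 265, so (2,5) = 71.
Anti-diagonal: 49 + 55 + 51 + 57 + ? = 265, so (5,1) = 53.
Using row 2: 63 + 29 + 55 + 71 + ? → (2,1) = 265 − 218 = 47.
Row 5: 53 + 69 + 45 + 37 + ? = 265, so (5,4) = 61.
Column 1 needs 265; the known cells sum to 206, so (3,1) = 59.
The remaining cell in column 4 is (3,4) = 265 − 188 = 77.

75 41 67 33 49 / 47 63 29 55 71 / 59 35 51 77 43 / 31 57 73 39 65 / 53 69 45 61 37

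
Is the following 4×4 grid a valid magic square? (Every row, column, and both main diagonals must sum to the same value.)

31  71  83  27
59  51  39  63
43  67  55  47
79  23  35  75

Yes

Row 1: 31 + 71 + 83 + 27 = 212.
Row 2: 59 + 51 + 39 + 63 = 212.
Row 3: 43 + 67 + 55 + 47 = 212.
Row 4: 79 + 23 + 35 + 75 = 212.
Column 1: 31 + 59 + 43 + 79 = 212.
Column 2: 71 + 51 + 67 + 23 = 212.
Column 3: 83 + 39 + 55 + 35 = 212.
Column 4: 27 + 63 + 47 + 75 = 212.
Main diagonal: 31 + 51 + 55 + 75 = 212.
Anti-diagonal: 27 + 39 + 67 + 79 = 212.
All lines sum to 212.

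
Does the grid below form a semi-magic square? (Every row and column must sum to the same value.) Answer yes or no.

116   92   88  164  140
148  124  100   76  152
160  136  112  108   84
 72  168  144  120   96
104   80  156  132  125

No — column 3 sums to 600 but row 5 sums to 597.

Row 1: 116 + 92 + 88 + 164 + 140 = 600.
Row 2: 148 + 124 + 100 + 76 + 152 = 600.
Row 3: 160 + 136 + 112 + 108 + 84 = 600.
Row 4: 72 + 168 + 144 + 120 + 96 = 600.
Row 5: 104 + 80 + 156 + 132 + 125 = 597.
Column 1: 116 + 148 + 160 + 72 + 104 = 600.
Column 2: 92 + 124 + 136 + 168 + 80 = 600.
Column 3: 88 + 100 + 112 + 144 + 156 = 600.
Column 4: 164 + 76 + 108 + 120 + 132 = 600.
Column 5: 140 + 152 + 84 + 96 + 125 = 597.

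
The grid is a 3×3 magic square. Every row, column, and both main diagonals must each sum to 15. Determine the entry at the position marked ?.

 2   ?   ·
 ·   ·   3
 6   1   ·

9

Row 3 must total 15; the given cells sum to 7, so (3,3) = 8.
From column 1, 15 − (2 + 6) gives (2,1) = 7.
The remaining cell in column 3 is (1,3) = 15 − 11 = 4.
Main diagonal: 2 + 8 + ? = 15, so (2,2) = 5.
Using row 1: 2 + 4 + ? → (1,2) = 15 − 6 = 9.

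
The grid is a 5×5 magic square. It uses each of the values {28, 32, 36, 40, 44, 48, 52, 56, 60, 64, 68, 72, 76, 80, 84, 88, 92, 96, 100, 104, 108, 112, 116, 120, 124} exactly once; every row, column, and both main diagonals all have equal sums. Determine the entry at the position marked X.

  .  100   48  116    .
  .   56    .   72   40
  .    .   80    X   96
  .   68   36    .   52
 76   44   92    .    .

28

The 25 entries sum to 1900, so each line sums to 1900/5 = 380.
The remaining cell in column 2 is (3,2) = 380 − 268 = 112.
Using column 3: 48 + 80 + 36 + 92 + ? → (2,3) = 380 − 256 = 124.
Anti-diagonal needs 380; the known cells sum to 296, so (1,5) = 84.
Row 1: 100 + 48 + 116 + 84 + ? = 380, so (1,1) = 32.
Row 2 must total 380; the given cells sum to 292, so (2,1) = 88.
Column 5 needs 380; the known cells sum to 272, so (5,5) = 108.
From main diagonal, 380 − (32 + 56 + 80 + 108) gives (4,4) = 104.
Row 4: 68 + 36 + 104 + 52 + ? = 380, so (4,1) = 120.
Using row 5: 76 + 44 + 92 + 108 + ? → (5,4) = 380 − 320 = 60.
The remaining cell in column 1 is (3,1) = 380 − 316 = 64.
From column 4, 380 − (116 + 72 + 104 + 60) gives (3,4) = 28.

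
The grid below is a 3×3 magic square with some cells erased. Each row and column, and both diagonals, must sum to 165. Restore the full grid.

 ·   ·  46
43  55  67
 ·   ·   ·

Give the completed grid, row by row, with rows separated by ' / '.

58 61 46 / 43 55 67 / 64 49 52

Column 3: 46 + 67 + ? = 165, so (3,3) = 52.
Main diagonal needs 165; the known cells sum to 107, so (1,1) = 58.
Using anti-diagonal: 46 + 55 + ? → (3,1) = 165 − 101 = 64.
The remaining cell in row 1 is (1,2) = 165 − 104 = 61.
Row 3: 64 + 52 + ? = 165, so (3,2) = 49.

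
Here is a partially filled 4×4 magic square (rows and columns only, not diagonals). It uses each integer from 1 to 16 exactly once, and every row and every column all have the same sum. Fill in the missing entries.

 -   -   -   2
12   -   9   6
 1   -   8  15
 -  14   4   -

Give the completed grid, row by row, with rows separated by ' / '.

16 3 13 2 / 12 7 9 6 / 1 10 8 15 / 5 14 4 11

The entries are 1 through 16, which sum to 136, so each line sums to 136/4 = 34.
From row 2, 34 − (12 + 9 + 6) gives (2,2) = 7.
Row 3: 1 + 8 + 15 + ? = 34, so (3,2) = 10.
Column 2: 7 + 10 + 14 + ? = 34, so (1,2) = 3.
From column 3, 34 − (9 + 8 + 4) gives (1,3) = 13.
From column 4, 34 − (2 + 6 + 15) gives (4,4) = 11.
Using row 1: 3 + 13 + 2 + ? → (1,1) = 34 − 18 = 16.
Using row 4: 14 + 4 + 11 + ? → (4,1) = 34 − 29 = 5.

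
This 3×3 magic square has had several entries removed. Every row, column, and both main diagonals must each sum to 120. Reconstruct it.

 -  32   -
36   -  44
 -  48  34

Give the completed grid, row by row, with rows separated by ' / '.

Row 2: 36 + 44 + ? = 120, so (2,2) = 40.
Row 3 needs 120; the known cells sum to 82, so (3,1) = 38.
Column 1 needs 120; the known cells sum to 74, so (1,1) = 46.
Column 3: 44 + 34 + ? = 120, so (1,3) = 42.

46 32 42 / 36 40 44 / 38 48 34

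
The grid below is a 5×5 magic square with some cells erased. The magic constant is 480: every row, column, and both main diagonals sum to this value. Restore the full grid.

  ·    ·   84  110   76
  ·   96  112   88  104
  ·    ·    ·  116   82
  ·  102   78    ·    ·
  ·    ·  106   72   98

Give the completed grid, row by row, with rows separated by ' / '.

92 118 84 110 76 / 80 96 112 88 104 / 108 74 100 116 82 / 86 102 78 94 120 / 114 90 106 72 98

Row 2 needs 480; the known cells sum to 400, so (2,1) = 80.
Using column 3: 84 + 112 + 78 + 106 + ? → (3,3) = 480 − 380 = 100.
Column 4: 110 + 88 + 116 + 72 + ? = 480, so (4,4) = 94.
Column 5: 76 + 104 + 82 + 98 + ? = 480, so (4,5) = 120.
Main diagonal must total 480; the given cells sum to 388, so (1,1) = 92.
Anti-diagonal needs 480; the known cells sum to 366, so (5,1) = 114.
Row 1 needs 480; the known cells sum to 362, so (1,2) = 118.
Row 4 needs 480; the known cells sum to 394, so (4,1) = 86.
Row 5 needs 480; the known cells sum to 390, so (5,2) = 90.
Using column 1: 92 + 80 + 86 + 114 + ? → (3,1) = 480 − 372 = 108.
Column 2: 118 + 96 + 102 + 90 + ? = 480, so (3,2) = 74.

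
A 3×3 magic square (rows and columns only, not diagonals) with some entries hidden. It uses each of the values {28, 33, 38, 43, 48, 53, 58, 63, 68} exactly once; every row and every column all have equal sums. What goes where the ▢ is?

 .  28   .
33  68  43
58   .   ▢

38

The 9 entries sum to 432, so each line sums to 432/3 = 144.
From column 1, 144 − (33 + 58) gives (1,1) = 53.
Column 2 must total 144; the given cells sum to 96, so (3,2) = 48.
Using row 1: 53 + 28 + ? → (1,3) = 144 − 81 = 63.
Row 3 must total 144; the given cells sum to 106, so (3,3) = 38.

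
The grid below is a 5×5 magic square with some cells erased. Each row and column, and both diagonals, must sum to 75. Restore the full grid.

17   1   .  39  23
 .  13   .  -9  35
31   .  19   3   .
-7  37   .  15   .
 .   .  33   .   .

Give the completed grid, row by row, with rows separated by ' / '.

Using row 1: 17 + 1 + 39 + 23 + ? → (1,3) = 75 − 80 = -5.
From column 4, 75 − (39 + (-9) + 3 + 15) gives (5,4) = 27.
Main diagonal needs 75; the known cells sum to 64, so (5,5) = 11.
Anti-diagonal needs 75; the known cells sum to 70, so (5,1) = 5.
Row 5 must total 75; the given cells sum to 76, so (5,2) = -1.
Column 1: 17 + 31 + (-7) + 5 + ? = 75, so (2,1) = 29.
From column 2, 75 − (1 + 13 + 37 + (-1)) gives (3,2) = 25.
From row 2, 75 − (29 + 13 + (-9) + 35) gives (2,3) = 7.
Using row 3: 31 + 25 + 19 + 3 + ? → (3,5) = 75 − 78 = -3.
Column 3 needs 75; the known cells sum to 54, so (4,3) = 21.
Column 5 needs 75; the known cells sum to 66, so (4,5) = 9.

17 1 -5 39 23 / 29 13 7 -9 35 / 31 25 19 3 -3 / -7 37 21 15 9 / 5 -1 33 27 11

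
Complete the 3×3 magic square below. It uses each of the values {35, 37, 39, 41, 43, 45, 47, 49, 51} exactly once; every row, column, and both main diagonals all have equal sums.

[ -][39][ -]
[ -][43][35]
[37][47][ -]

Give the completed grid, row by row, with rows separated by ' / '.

The 9 entries sum to 387, so each line sums to 387/3 = 129.
The remaining cell in row 2 is (2,1) = 129 − 78 = 51.
Using row 3: 37 + 47 + ? → (3,3) = 129 − 84 = 45.
From column 1, 129 − (51 + 37) gives (1,1) = 41.
Column 3 needs 129; the known cells sum to 80, so (1,3) = 49.

41 39 49 / 51 43 35 / 37 47 45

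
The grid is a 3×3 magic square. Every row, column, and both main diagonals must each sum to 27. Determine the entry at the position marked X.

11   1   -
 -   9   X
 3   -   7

5

The remaining cell in row 1 is (1,3) = 27 − 12 = 15.
Using row 3: 3 + 7 + ? → (3,2) = 27 − 10 = 17.
From column 1, 27 − (11 + 3) gives (2,1) = 13.
Column 3 needs 27; the known cells sum to 22, so (2,3) = 5.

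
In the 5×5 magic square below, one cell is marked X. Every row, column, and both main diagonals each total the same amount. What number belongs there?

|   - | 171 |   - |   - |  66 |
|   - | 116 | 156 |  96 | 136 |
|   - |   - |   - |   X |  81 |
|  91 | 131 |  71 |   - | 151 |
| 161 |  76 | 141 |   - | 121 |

166

Column 5 is complete and sums to 555; that is the magic constant.
Using row 2: 116 + 156 + 96 + 136 + ? → (2,1) = 555 − 504 = 51.
From row 4, 555 − (91 + 131 + 71 + 151) gives (4,4) = 111.
The remaining cell in row 5 is (5,4) = 555 − 499 = 56.
Column 2 must total 555; the given cells sum to 494, so (3,2) = 61.
Anti-diagonal needs 555; the known cells sum to 454, so (3,3) = 101.
The remaining cell in column 3 is (1,3) = 555 − 469 = 86.
Main diagonal: 116 + 101 + 111 + 121 + ? = 555, so (1,1) = 106.
From row 1, 555 − (106 + 171 + 86 + 66) gives (1,4) = 126.
Column 1 needs 555; the known cells sum to 409, so (3,1) = 146.
Column 4 needs 555; the known cells sum to 389, so (3,4) = 166.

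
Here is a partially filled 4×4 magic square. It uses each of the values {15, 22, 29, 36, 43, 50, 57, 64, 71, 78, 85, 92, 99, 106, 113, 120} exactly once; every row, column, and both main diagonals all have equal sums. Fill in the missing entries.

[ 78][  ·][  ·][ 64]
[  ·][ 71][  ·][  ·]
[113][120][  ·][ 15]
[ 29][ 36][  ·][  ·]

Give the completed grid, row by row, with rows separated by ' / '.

The 16 entries sum to 1080, so each line sums to 1080/4 = 270.
The remaining cell in row 3 is (3,3) = 270 − 248 = 22.
Column 1: 78 + 113 + 29 + ? = 270, so (2,1) = 50.
Column 2: 71 + 120 + 36 + ? = 270, so (1,2) = 43.
Using main diagonal: 78 + 71 + 22 + ? → (4,4) = 270 − 171 = 99.
Anti-diagonal needs 270; the known cells sum to 213, so (2,3) = 57.
The remaining cell in row 1 is (1,3) = 270 − 185 = 85.
Row 2 needs 270; the known cells sum to 178, so (2,4) = 92.
Row 4 must total 270; the given cells sum to 164, so (4,3) = 106.

78 43 85 64 / 50 71 57 92 / 113 120 22 15 / 29 36 106 99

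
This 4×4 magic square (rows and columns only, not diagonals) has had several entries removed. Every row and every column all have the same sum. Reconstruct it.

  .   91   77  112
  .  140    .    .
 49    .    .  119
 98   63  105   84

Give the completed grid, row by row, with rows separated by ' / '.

Row 4 is already complete: 98 + 63 + 105 + 84 = 350, so that is the magic constant.
From row 1, 350 − (91 + 77 + 112) gives (1,1) = 70.
Column 1 must total 350; the given cells sum to 217, so (2,1) = 133.
Column 2: 91 + 140 + 63 + ? = 350, so (3,2) = 56.
From column 4, 350 − (112 + 119 + 84) gives (2,4) = 35.
From row 2, 350 − (133 + 140 + 35) gives (2,3) = 42.
The remaining cell in row 3 is (3,3) = 350 − 224 = 126.

70 91 77 112 / 133 140 42 35 / 49 56 126 119 / 98 63 105 84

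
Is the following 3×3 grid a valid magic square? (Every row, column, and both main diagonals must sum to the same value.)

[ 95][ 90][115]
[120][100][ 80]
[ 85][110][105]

Row 1: 95 + 90 + 115 = 300.
Row 2: 120 + 100 + 80 = 300.
Row 3: 85 + 110 + 105 = 300.
Column 1: 95 + 120 + 85 = 300.
Column 2: 90 + 100 + 110 = 300.
Column 3: 115 + 80 + 105 = 300.
Main diagonal: 95 + 100 + 105 = 300.
Anti-diagonal: 115 + 100 + 85 = 300.
All lines sum to 300.

Yes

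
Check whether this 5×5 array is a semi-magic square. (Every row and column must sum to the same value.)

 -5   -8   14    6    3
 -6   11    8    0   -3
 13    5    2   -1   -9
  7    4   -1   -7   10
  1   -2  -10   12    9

No — row 5 sums to 10 but row 4 sums to 13.

Row 1: -5 + (-8) + 14 + 6 + 3 = 10.
Row 2: -6 + 11 + 8 + 0 + (-3) = 10.
Row 3: 13 + 5 + 2 + (-1) + (-9) = 10.
Row 4: 7 + 4 + (-1) + (-7) + 10 = 13.
Row 5: 1 + (-2) + (-10) + 12 + 9 = 10.
Column 1: -5 + (-6) + 13 + 7 + 1 = 10.
Column 2: -8 + 11 + 5 + 4 + (-2) = 10.
Column 3: 14 + 8 + 2 + (-1) + (-10) = 13.
Column 4: 6 + 0 + (-1) + (-7) + 12 = 10.
Column 5: 3 + (-3) + (-9) + 10 + 9 = 10.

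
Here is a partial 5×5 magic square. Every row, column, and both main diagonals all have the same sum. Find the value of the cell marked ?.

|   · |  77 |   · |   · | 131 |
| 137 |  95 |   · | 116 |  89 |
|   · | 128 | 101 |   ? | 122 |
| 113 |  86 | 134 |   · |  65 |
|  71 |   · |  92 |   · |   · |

74

Anti-diagonal is complete and sums to 505; that is the magic constant.
From row 2, 505 − (137 + 95 + 116 + 89) gives (2,3) = 68.
Row 4: 113 + 86 + 134 + 65 + ? = 505, so (4,4) = 107.
From column 2, 505 − (77 + 95 + 128 + 86) gives (5,2) = 119.
Column 3 must total 505; the given cells sum to 395, so (1,3) = 110.
From column 5, 505 − (131 + 89 + 122 + 65) gives (5,5) = 98.
The remaining cell in main diagonal is (1,1) = 505 − 401 = 104.
Row 1: 104 + 77 + 110 + 131 + ? = 505, so (1,4) = 83.
Using row 5: 71 + 119 + 92 + 98 + ? → (5,4) = 505 − 380 = 125.
Column 1 must total 505; the given cells sum to 425, so (3,1) = 80.
Column 4 needs 505; the known cells sum to 431, so (3,4) = 74.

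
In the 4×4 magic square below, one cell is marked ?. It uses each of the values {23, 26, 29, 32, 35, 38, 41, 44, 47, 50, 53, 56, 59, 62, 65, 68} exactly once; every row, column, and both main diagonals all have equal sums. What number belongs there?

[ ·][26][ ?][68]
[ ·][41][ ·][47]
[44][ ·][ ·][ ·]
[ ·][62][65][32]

29

The 16 entries sum to 728, so each line sums to 728/4 = 182.
Row 4: 62 + 65 + 32 + ? = 182, so (4,1) = 23.
Using column 2: 26 + 41 + 62 + ? → (3,2) = 182 − 129 = 53.
The remaining cell in column 4 is (3,4) = 182 − 147 = 35.
From anti-diagonal, 182 − (68 + 53 + 23) gives (2,3) = 38.
Using row 2: 41 + 38 + 47 + ? → (2,1) = 182 − 126 = 56.
The remaining cell in row 3 is (3,3) = 182 − 132 = 50.
From column 1, 182 − (56 + 44 + 23) gives (1,1) = 59.
From column 3, 182 − (38 + 50 + 65) gives (1,3) = 29.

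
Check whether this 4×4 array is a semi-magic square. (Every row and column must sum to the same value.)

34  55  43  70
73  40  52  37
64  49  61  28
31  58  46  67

Yes

Row 1: 34 + 55 + 43 + 70 = 202.
Row 2: 73 + 40 + 52 + 37 = 202.
Row 3: 64 + 49 + 61 + 28 = 202.
Row 4: 31 + 58 + 46 + 67 = 202.
Column 1: 34 + 73 + 64 + 31 = 202.
Column 2: 55 + 40 + 49 + 58 = 202.
Column 3: 43 + 52 + 61 + 46 = 202.
Column 4: 70 + 37 + 28 + 67 = 202.
All lines sum to 202.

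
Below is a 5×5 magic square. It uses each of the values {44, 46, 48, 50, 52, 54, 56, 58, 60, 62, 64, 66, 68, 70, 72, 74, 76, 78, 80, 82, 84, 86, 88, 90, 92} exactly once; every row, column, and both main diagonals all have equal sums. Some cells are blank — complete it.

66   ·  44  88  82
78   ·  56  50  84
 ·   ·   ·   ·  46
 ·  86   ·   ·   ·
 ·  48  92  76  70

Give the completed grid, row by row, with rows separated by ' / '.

66 60 44 88 82 / 78 72 56 50 84 / 90 74 68 62 46 / 52 86 80 64 58 / 54 48 92 76 70

The 25 entries sum to 1700, so each line sums to 1700/5 = 340.
Using row 1: 66 + 44 + 88 + 82 + ? → (1,2) = 340 − 280 = 60.
From row 2, 340 − (78 + 56 + 50 + 84) gives (2,2) = 72.
Using row 5: 48 + 92 + 76 + 70 + ? → (5,1) = 340 − 286 = 54.
From column 2, 340 − (60 + 72 + 86 + 48) gives (3,2) = 74.
The remaining cell in column 5 is (4,5) = 340 − 282 = 58.
From anti-diagonal, 340 − (82 + 50 + 86 + 54) gives (3,3) = 68.
From column 3, 340 − (44 + 56 + 68 + 92) gives (4,3) = 80.
Main diagonal: 66 + 72 + 68 + 70 + ? = 340, so (4,4) = 64.
Row 4: 86 + 80 + 64 + 58 + ? = 340, so (4,1) = 52.
The remaining cell in column 1 is (3,1) = 340 − 250 = 90.
The remaining cell in column 4 is (3,4) = 340 − 278 = 62.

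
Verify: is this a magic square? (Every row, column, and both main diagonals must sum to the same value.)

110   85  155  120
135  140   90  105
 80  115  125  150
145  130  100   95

Row 1: 110 + 85 + 155 + 120 = 470.
Row 2: 135 + 140 + 90 + 105 = 470.
Row 3: 80 + 115 + 125 + 150 = 470.
Row 4: 145 + 130 + 100 + 95 = 470.
Column 1: 110 + 135 + 80 + 145 = 470.
Column 2: 85 + 140 + 115 + 130 = 470.
Column 3: 155 + 90 + 125 + 100 = 470.
Column 4: 120 + 105 + 150 + 95 = 470.
Main diagonal: 110 + 140 + 125 + 95 = 470.
Anti-diagonal: 120 + 90 + 115 + 145 = 470.
All lines sum to 470.

Yes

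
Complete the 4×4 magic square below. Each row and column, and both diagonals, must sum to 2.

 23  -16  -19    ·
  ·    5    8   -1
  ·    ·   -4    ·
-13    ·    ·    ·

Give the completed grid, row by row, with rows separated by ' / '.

Row 1: 23 + (-16) + (-19) + ? = 2, so (1,4) = 14.
Row 2 needs 2; the known cells sum to 12, so (2,1) = -10.
Column 1 needs 2; the known cells sum to 0, so (3,1) = 2.
Column 3 must total 2; the given cells sum to -15, so (4,3) = 17.
Main diagonal must total 2; the given cells sum to 24, so (4,4) = -22.
Anti-diagonal must total 2; the given cells sum to 9, so (3,2) = -7.
From row 3, 2 − (2 + (-7) + (-4)) gives (3,4) = 11.
Row 4 must total 2; the given cells sum to -18, so (4,2) = 20.

23 -16 -19 14 / -10 5 8 -1 / 2 -7 -4 11 / -13 20 17 -22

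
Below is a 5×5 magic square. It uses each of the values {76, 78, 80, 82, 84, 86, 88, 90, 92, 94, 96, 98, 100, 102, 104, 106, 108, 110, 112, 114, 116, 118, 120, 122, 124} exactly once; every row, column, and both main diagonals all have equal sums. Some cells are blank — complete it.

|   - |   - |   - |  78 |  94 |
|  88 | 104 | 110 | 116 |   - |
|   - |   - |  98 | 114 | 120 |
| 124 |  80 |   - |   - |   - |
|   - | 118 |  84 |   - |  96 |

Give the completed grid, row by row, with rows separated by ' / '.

The 25 entries sum to 2500, so each line sums to 2500/5 = 500.
Row 2: 88 + 104 + 110 + 116 + ? = 500, so (2,5) = 82.
Column 5 must total 500; the given cells sum to 392, so (4,5) = 108.
Anti-diagonal needs 500; the known cells sum to 388, so (5,1) = 112.
From row 5, 500 − (112 + 118 + 84 + 96) gives (5,4) = 90.
Column 4 must total 500; the given cells sum to 398, so (4,4) = 102.
Main diagonal must total 500; the given cells sum to 400, so (1,1) = 100.
Using row 4: 124 + 80 + 102 + 108 + ? → (4,3) = 500 − 414 = 86.
Column 1: 100 + 88 + 124 + 112 + ? = 500, so (3,1) = 76.
Column 3 needs 500; the known cells sum to 378, so (1,3) = 122.
Row 1: 100 + 122 + 78 + 94 + ? = 500, so (1,2) = 106.
Row 3: 76 + 98 + 114 + 120 + ? = 500, so (3,2) = 92.

100 106 122 78 94 / 88 104 110 116 82 / 76 92 98 114 120 / 124 80 86 102 108 / 112 118 84 90 96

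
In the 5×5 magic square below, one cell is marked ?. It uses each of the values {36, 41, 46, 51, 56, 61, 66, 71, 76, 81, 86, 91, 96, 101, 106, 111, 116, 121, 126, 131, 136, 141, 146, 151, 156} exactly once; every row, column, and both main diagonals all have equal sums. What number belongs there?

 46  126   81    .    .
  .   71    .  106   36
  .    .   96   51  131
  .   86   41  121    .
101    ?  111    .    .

56

The 25 entries sum to 2400, so each line sums to 2400/5 = 480.
From column 3, 480 − (81 + 96 + 41 + 111) gives (2,3) = 151.
From main diagonal, 480 − (46 + 71 + 96 + 121) gives (5,5) = 146.
The remaining cell in anti-diagonal is (1,5) = 480 − 389 = 91.
Row 1 needs 480; the known cells sum to 344, so (1,4) = 136.
The remaining cell in row 2 is (2,1) = 480 − 364 = 116.
The remaining cell in column 4 is (5,4) = 480 − 414 = 66.
From column 5, 480 − (91 + 36 + 131 + 146) gives (4,5) = 76.
Row 4: 86 + 41 + 121 + 76 + ? = 480, so (4,1) = 156.
Row 5 must total 480; the given cells sum to 424, so (5,2) = 56.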